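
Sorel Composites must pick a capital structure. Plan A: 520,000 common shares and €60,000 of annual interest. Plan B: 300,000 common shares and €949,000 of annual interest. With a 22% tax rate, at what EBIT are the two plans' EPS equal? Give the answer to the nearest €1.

Set EPS_A = EPS_B: (EBIT − €60,000)(1 − 0.22) ÷ 520,000 = (EBIT − €949,000)(1 − 0.22) ÷ 300,000.
The (1 − t) factor cancels: (EBIT − 60,000) × 300,000 = (EBIT − 949,000) × 520,000.
Solving, EBIT = (949,000·520,000 − 60,000·300,000) / (520,000 − 300,000) = 475,480,000,000 / 220,000 = 2,161,272.73.

€2,161,273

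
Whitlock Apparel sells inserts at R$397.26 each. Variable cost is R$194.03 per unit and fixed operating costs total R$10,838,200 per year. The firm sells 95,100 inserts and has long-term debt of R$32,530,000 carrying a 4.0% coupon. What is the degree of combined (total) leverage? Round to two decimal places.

2.69

Contribution at this volume is 95,100 × R$203.23 = R$19,327,173.00.
EBIT = R$19,327,173.00 − R$10,838,200 = R$8,488,973.00. Interest = R$1,301,200.00.
DOL = R$19,327,173.00 ÷ R$8,488,973.00 = 2.2767; DFL = R$8,488,973.00 ÷ R$7,187,773.00 = 1.1810.
Combined leverage = 2.2767 × 1.1810 = 2.6888.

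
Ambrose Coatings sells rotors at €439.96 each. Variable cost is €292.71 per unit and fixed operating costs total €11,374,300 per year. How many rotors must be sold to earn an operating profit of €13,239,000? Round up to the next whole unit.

Each unit contributes €439.96 − €292.71 = €147.25.
Required volume = (fixed costs + target profit) ÷ CM = (€11,374,300 + €13,239,000) ÷ €147.25 = 167,153.14, so 167,154 rotors.

167,154 rotors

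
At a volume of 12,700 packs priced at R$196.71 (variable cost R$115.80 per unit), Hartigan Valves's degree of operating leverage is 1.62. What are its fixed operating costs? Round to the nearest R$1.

R$393,263

At 12,700 units, contribution = 12,700 × R$80.91 = R$1,027,557.00.
DOL = contribution / EBIT, so EBIT = R$1,027,557.00 / 1.62 = R$634,294.44.
Fixed costs = CM − EBIT = R$1,027,557.00 − R$634,294.44 = R$393,263.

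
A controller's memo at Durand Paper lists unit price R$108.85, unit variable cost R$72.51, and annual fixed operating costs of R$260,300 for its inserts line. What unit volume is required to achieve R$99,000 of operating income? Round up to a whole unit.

Unit CM = price − variable cost = R$108.85 − R$72.51 = R$36.34.
Units = (FC + target) / CM = (R$260,300 + R$99,000) / R$36.34 = 9,887.18, so 9,888 inserts.

9,888 inserts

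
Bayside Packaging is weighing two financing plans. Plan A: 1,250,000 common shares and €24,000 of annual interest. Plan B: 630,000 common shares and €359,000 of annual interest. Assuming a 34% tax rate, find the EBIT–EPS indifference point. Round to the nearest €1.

€699,403

Set EPS_A = EPS_B: (EBIT − €24,000)(1 − 0.34) ÷ 1,250,000 = (EBIT − €359,000)(1 − 0.34) ÷ 630,000.
Cancelling (1 − t) and cross-multiplying: 630,000·(EBIT − 24,000) = 1,250,000·(EBIT − 359,000).
Solving, EBIT = (359,000·1,250,000 − 24,000·630,000) / (1,250,000 − 630,000) = 433,630,000,000 / 620,000 = 699,403.23.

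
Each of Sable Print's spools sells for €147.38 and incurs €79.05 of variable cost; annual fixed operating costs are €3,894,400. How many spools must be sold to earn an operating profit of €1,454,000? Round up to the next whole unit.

78,274 spools

Unit CM = price − variable cost = €147.38 − €79.05 = €68.33.
Need Q such that Q × €68.33 − €3,894,400 = €1,454,000, i.e. Q = €5,348,400 / €68.33 = 78,273.09 → 78,274.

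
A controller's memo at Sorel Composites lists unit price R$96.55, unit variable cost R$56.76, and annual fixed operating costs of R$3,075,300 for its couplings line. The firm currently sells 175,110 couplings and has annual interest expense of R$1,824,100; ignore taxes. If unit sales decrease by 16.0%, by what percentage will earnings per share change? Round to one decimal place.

Contribution at this volume is 175,110 × R$39.79 = R$6,967,626.90.
EBIT = R$6,967,626.90 − R$3,075,300 = R$3,892,326.90.
After interest of R$1,824,100.00, pre-tax earnings = R$2,068,226.90.
DCL = total CM / (EBIT − I) = R$6,967,626.90 / R$2,068,226.90 = 3.3689.
EPS therefore changes by 3.3689 × (-16.0%) = -53.9%.

-53.9%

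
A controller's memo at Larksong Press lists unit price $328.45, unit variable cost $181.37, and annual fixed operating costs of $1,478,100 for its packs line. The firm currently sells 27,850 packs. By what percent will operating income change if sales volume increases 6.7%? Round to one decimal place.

+10.5%

Contribution at this volume is 27,850 × $147.08 = $4,096,178.00.
Operating income = contribution − fixed costs = $4,096,178.00 − $1,478,100 = $2,618,078.00.
DOL = contribution ÷ EBIT = $4,096,178.00 ÷ $2,618,078.00 = 1.5646.
Operating income changes by 1.5646 × +6.7% = +10.5%.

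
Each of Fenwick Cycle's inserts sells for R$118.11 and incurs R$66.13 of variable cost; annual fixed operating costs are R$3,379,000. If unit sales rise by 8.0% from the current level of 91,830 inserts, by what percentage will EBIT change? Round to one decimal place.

At 91,830 units, contribution = 91,830 × R$51.98 = R$4,773,323.40.
Subtracting fixed costs: EBIT = R$4,773,323.40 − R$3,379,000 = R$1,394,323.40.
So DOL = total CM / EBIT = R$4,773,323.40 / R$1,394,323.40 = 3.4234.
Operating income changes by 3.4234 × +8.0% = +27.4%.

+27.4%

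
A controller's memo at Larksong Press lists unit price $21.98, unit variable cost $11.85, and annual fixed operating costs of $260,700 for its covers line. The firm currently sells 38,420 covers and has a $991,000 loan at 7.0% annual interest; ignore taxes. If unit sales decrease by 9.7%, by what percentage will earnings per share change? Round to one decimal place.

At 38,420 units, contribution = 38,420 × $10.13 = $389,194.60.
EBIT = $389,194.60 − $260,700 = $128,494.60.
Interest = $69,370.00, so EBIT − I = $59,124.60.
DCL = total CM / (EBIT − I) = $389,194.60 / $59,124.60 = 6.5826.
EPS therefore changes by 6.5826 × (-9.7%) = -63.9%.

-63.9%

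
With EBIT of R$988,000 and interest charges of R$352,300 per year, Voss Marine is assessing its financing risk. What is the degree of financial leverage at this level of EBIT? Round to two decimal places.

Interest = R$352,300.00.
DFL = EBIT ÷ (EBIT − I) = R$988,000 ÷ (R$988,000 − R$352,300.00) = R$988,000 ÷ R$635,700.00 = 1.5542.

1.55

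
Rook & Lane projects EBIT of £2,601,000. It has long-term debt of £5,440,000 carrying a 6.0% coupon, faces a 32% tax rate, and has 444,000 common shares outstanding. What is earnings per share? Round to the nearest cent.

£3.48

Interest = £326,400.00, so EBT = £2,601,000 − £326,400.00 = £2,274,600.00.
After tax at 32%: net income = £2,274,600.00 × 0.68 = £1,546,728.00.
Per share: £1,546,728.00 / 444,000 shares = £3.48.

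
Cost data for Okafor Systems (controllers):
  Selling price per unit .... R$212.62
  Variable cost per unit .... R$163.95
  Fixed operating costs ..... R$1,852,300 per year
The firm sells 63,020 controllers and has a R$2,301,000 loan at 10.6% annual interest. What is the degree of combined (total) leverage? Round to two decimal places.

3.16

Total contribution margin = 63,020 × R$48.67 = R$3,067,183.40.
EBIT = R$3,067,183.40 − R$1,852,300 = R$1,214,883.40. Interest = R$243,906.00.
DOL = R$3,067,183.40 ÷ R$1,214,883.40 = 2.5247; DFL = R$1,214,883.40 ÷ R$970,977.40 = 1.2512.
Combined leverage = 2.5247 × 1.2512 = 3.1589.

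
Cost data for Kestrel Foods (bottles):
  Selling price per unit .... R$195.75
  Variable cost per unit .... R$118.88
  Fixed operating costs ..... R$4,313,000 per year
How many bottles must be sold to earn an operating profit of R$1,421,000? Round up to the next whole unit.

Each unit contributes R$195.75 − R$118.88 = R$76.87.
Units = (FC + target) / CM = (R$4,313,000 + R$1,421,000) / R$76.87 = 74,593.47, so 74,594 bottles.

74,594 bottles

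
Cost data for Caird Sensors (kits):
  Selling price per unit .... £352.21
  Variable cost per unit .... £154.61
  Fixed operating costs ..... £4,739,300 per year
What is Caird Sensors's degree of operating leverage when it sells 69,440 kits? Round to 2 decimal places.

1.53

Contribution at this volume is 69,440 × £197.60 = £13,721,344.00.
Operating income = contribution − fixed costs = £13,721,344.00 − £4,739,300 = £8,982,044.00.
So DOL = total CM / EBIT = £13,721,344.00 / £8,982,044.00 = 1.5276.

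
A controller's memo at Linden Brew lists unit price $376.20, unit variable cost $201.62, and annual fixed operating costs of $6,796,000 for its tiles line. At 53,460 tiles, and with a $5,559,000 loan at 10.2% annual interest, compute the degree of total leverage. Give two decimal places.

At 53,460 units, contribution = 53,460 × $174.58 = $9,333,046.80.
EBIT = $9,333,046.80 − $6,796,000 = $2,537,046.80. Interest = $567,018.00.
DOL = $9,333,046.80 ÷ $2,537,046.80 = 3.6787; DFL = $2,537,046.80 ÷ $1,970,028.80 = 1.2878.
Combined leverage = 3.6787 × 1.2878 = 4.7374.

4.74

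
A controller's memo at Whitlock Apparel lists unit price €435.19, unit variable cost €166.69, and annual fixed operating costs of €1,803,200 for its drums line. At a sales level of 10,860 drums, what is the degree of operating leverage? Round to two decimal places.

Total contribution margin = 10,860 × €268.50 = €2,915,910.00.
EBIT = €2,915,910.00 − €1,803,200 = €1,112,710.00.
DOL = contribution ÷ EBIT = €2,915,910.00 ÷ €1,112,710.00 = 2.6205.

2.62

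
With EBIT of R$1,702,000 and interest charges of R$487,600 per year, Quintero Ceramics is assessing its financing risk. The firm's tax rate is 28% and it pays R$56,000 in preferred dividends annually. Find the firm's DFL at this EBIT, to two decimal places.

1.50

Interest = R$487,600.00.
Pre-tax preferred-dividend burden = R$56,000 ÷ (1 − 0.28) = R$77,777.78.
DFL = EBIT ÷ [EBIT − I − D_p/(1−t)] = R$1,702,000 ÷ [R$1,702,000 − R$487,600.00 − R$77,777.78] = R$1,702,000 ÷ R$1,136,622.22 = 1.4974.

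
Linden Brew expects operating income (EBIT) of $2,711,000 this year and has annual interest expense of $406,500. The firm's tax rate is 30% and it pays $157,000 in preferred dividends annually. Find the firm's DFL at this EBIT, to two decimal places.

1.30

Annual interest charges come to $406,500.00.
Pre-tax preferred-dividend burden = $157,000 ÷ (1 − 0.30) = $224,285.71.
DFL = EBIT ÷ [EBIT − I − D_p/(1−t)] = $2,711,000 ÷ [$2,711,000 − $406,500.00 − $224,285.71] = $2,711,000 ÷ $2,080,214.29 = 1.3032.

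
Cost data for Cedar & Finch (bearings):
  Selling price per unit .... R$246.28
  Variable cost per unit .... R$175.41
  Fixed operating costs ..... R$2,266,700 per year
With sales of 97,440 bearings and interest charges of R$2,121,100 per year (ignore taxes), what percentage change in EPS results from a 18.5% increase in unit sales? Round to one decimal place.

+50.7%

Total contribution margin = 97,440 × R$70.87 = R$6,905,572.80.
Subtracting fixed costs: EBIT = R$6,905,572.80 − R$2,266,700 = R$4,638,872.80.
After interest of R$2,121,100.00, pre-tax earnings = R$2,517,772.80.
Degree of combined leverage = contribution ÷ (EBIT − I) = R$6,905,572.80 ÷ R$2,517,772.80 = 2.7427.
%ΔEPS = DCL × %ΔSales = 2.7427 × +18.5% = +50.7%.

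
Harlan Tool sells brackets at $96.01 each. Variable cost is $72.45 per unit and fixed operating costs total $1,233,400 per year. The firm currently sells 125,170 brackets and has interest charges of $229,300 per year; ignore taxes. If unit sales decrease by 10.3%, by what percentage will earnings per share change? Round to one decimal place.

At 125,170 units, contribution = 125,170 × $23.56 = $2,949,005.20.
Operating income = contribution − fixed costs = $2,949,005.20 − $1,233,400 = $1,715,605.20.
Interest = $229,300.00, so EBIT − I = $1,486,305.20.
Degree of combined leverage = contribution ÷ (EBIT − I) = $2,949,005.20 ÷ $1,486,305.20 = 1.9841.
%ΔEPS = DCL × %ΔSales = 1.9841 × -10.3% = -20.4%.

-20.4%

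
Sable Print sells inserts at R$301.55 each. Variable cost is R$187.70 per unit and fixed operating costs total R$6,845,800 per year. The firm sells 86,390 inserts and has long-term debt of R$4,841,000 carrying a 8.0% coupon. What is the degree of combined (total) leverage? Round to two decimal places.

Contribution at this volume is 86,390 × R$113.85 = R$9,835,501.50.
EBIT = R$9,835,501.50 − R$6,845,800 = R$2,989,701.50. Interest = R$387,280.00, so EBIT − I = R$2,602,421.50.
Degree of total leverage = total CM / (EBIT − interest) = R$9,835,501.50 / R$2,602,421.50 = 3.7794.

3.78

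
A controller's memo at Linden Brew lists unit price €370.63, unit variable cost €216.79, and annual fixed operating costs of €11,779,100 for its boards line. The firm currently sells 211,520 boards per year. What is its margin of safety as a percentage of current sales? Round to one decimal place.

63.8%

Unit CM = price − variable cost = €370.63 − €216.79 = €153.84. Break-even units = €11,779,100 ÷ €153.84 = 76,567.21; break-even revenue = 76,567.21 × €370.63 = €28,378,106.04.
Current sales = 211,520 × €370.63 = €78,395,657.60.
Margin of safety = (€78,395,657.60 − €28,378,106.04) ÷ €78,395,657.60 = 63.8%.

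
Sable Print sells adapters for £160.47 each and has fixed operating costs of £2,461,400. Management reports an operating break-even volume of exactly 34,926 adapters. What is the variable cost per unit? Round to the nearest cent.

£90.00

At break-even, FC = Q × (P − VC), so P − VC = £2,461,400 ÷ 34,926 = £70.4747.
Hence VC = price − CM = £160.47 − £70.4747 = £90.00.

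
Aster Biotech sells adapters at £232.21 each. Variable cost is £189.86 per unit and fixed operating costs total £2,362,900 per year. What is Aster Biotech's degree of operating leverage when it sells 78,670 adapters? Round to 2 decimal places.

Total contribution margin = 78,670 × £42.35 = £3,331,674.50.
EBIT = £3,331,674.50 − £2,362,900 = £968,774.50.
Degree of operating leverage = £3,331,674.50 / £968,774.50 = 3.4391.

3.44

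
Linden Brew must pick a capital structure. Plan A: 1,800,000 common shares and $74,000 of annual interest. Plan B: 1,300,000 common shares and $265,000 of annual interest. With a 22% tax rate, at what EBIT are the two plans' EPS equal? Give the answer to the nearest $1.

Set EPS_A = EPS_B: (EBIT − $74,000)(1 − 0.22) ÷ 1,800,000 = (EBIT − $265,000)(1 − 0.22) ÷ 1,300,000.
The (1 − t) factor cancels: (EBIT − 74,000) × 1,300,000 = (EBIT − 265,000) × 1,800,000.
EBIT × (1,800,000 − 1,300,000) = 265,000 × 1,800,000 − 74,000 × 1,300,000 = 380,800,000,000, so EBIT = 380,800,000,000 ÷ 500,000 = 761,600.00.

$761,600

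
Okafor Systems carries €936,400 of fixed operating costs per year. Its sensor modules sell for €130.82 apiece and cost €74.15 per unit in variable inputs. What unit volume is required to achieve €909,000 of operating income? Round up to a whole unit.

32,564 sensor modules

Unit CM = price − variable cost = €130.82 − €74.15 = €56.67.
Units = (FC + target) / CM = (€936,400 + €909,000) / €56.67 = 32,563.97, so 32,564 sensor modules.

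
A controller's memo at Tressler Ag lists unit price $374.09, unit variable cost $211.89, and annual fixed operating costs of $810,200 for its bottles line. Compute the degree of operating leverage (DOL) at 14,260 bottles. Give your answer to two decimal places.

1.54

Total contribution margin = 14,260 × $162.20 = $2,312,972.00.
Subtracting fixed costs: EBIT = $2,312,972.00 − $810,200 = $1,502,772.00.
So DOL = total CM / EBIT = $2,312,972.00 / $1,502,772.00 = 1.5391.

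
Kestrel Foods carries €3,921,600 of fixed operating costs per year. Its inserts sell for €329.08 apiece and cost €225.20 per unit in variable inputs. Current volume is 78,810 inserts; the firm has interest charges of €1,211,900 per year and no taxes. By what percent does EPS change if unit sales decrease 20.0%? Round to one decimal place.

At 78,810 units, contribution = 78,810 × €103.88 = €8,186,782.80.
EBIT = €8,186,782.80 − €3,921,600 = €4,265,182.80.
Interest = €1,211,900.00, so EBIT − I = €3,053,282.80.
Degree of combined leverage = contribution ÷ (EBIT − I) = €8,186,782.80 ÷ €3,053,282.80 = 2.6813.
%ΔEPS = DCL × %ΔSales = 2.6813 × -20.0% = -53.6%.

-53.6%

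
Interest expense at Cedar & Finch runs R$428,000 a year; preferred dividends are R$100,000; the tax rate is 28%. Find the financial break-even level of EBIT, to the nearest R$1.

R$566,889

Grossing the preferred dividend up to pre-tax terms: R$100,000 / (1 − 0.28) = R$138,888.89.
Financial break-even EBIT = interest + D_p ÷ (1 − t) = R$428,000 + R$138,888.89 = R$566,888.89.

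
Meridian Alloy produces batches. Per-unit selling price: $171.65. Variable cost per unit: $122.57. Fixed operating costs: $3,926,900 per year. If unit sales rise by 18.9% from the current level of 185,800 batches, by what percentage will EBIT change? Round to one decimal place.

+33.2%

Contribution at this volume is 185,800 × $49.08 = $9,119,064.00.
Subtracting fixed costs: EBIT = $9,119,064.00 − $3,926,900 = $5,192,164.00.
Degree of operating leverage = $9,119,064.00 / $5,192,164.00 = 1.7563.
Operating income changes by 1.7563 × +18.9% = +33.2%.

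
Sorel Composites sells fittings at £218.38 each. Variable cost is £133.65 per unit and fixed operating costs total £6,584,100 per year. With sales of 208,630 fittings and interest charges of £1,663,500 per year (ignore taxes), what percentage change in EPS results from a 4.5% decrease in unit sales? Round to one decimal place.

At 208,630 units, contribution = 208,630 × £84.73 = £17,677,219.90.
EBIT = £17,677,219.90 − £6,584,100 = £11,093,119.90.
After interest of £1,663,500.00, pre-tax earnings = £9,429,619.90.
Degree of combined leverage = contribution ÷ (EBIT − I) = £17,677,219.90 ÷ £9,429,619.90 = 1.8746.
%ΔEPS = DCL × %ΔSales = 1.8746 × -4.5% = -8.4%.

-8.4%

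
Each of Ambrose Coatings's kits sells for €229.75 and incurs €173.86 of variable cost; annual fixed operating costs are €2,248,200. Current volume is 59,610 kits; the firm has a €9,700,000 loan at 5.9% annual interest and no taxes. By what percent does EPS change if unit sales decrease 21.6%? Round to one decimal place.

-140.8%

Contribution at this volume is 59,610 × €55.89 = €3,331,602.90.
Operating income = contribution − fixed costs = €3,331,602.90 − €2,248,200 = €1,083,402.90.
Interest = €572,300.00, so EBIT − I = €511,102.90.
DCL = total CM / (EBIT − I) = €3,331,602.90 / €511,102.90 = 6.5185.
%ΔEPS = DCL × %ΔSales = 6.5185 × -21.6% = -140.8%.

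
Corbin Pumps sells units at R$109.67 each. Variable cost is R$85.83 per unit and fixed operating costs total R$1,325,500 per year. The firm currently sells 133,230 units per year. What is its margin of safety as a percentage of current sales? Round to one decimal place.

58.3%

Contribution margin per unit = R$109.67 − R$85.83 = R$23.84. Break-even units = R$1,325,500 ÷ R$23.84 = 55,599.83; break-even revenue = 55,599.83 × R$109.67 = R$6,097,633.60.
Current sales = 133,230 × R$109.67 = R$14,611,334.10.
Margin of safety = (R$14,611,334.10 − R$6,097,633.60) ÷ R$14,611,334.10 = 58.3%.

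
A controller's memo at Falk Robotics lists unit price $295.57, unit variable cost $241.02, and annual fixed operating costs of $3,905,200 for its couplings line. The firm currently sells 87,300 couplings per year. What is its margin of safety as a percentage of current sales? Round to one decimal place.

18.0%

Unit CM = price − variable cost = $295.57 − $241.02 = $54.55. Break-even units = $3,905,200 ÷ $54.55 = 71,589.37; break-even revenue = 71,589.37 × $295.57 = $21,159,669.37.
Current sales = 87,300 × $295.57 = $25,803,261.00.
Margin of safety = ($25,803,261.00 − $21,159,669.37) ÷ $25,803,261.00 = 18.0%.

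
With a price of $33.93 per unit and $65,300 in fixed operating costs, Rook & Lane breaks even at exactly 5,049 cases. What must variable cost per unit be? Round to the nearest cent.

Contribution per unit must be FC / Q = $65,300 / 5,049 = $12.9333.
Hence VC = price − CM = $33.93 − $12.9333 = $21.00.

$21.00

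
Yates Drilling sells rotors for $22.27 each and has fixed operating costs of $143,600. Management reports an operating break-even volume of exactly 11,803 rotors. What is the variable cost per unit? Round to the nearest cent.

$10.10

Contribution per unit must be FC / Q = $143,600 / 11,803 = $12.1664.
Hence VC = price − CM = $22.27 − $12.1664 = $10.10.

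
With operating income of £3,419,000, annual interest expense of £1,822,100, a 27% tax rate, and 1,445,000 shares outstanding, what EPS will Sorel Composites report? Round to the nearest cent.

£0.81

Pre-tax income = £3,419,000 − £1,822,100.00 = £1,596,900.00.
Net income = £1,596,900.00 × (1 − 0.27) = £1,165,737.00.
Per share: £1,165,737.00 / 1,445,000 shares = £0.81.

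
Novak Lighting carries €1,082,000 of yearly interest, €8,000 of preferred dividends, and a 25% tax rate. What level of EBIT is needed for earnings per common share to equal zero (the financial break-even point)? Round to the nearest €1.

Grossing the preferred dividend up to pre-tax terms: €8,000 / (1 − 0.25) = €10,666.67.
EPS = 0 when EBIT covers interest plus the pre-tax preferred burden: €1,082,000 + €10,666.67 = €1,092,666.67.

€1,092,667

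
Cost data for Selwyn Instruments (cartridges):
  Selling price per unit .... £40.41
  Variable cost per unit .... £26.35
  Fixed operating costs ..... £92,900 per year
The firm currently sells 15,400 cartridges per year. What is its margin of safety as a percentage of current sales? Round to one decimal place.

57.1%

Contribution margin per unit = £40.41 − £26.35 = £14.06. Break-even units = £92,900 ÷ £14.06 = 6,607.40; break-even revenue = 6,607.40 × £40.41 = £267,004.91.
Current sales = 15,400 × £40.41 = £622,314.00.
Margin of safety = (£622,314.00 − £267,004.91) ÷ £622,314.00 = 57.1%.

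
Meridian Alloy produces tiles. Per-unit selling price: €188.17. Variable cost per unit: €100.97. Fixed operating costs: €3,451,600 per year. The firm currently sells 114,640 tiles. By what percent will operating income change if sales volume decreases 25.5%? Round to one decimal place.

-38.9%

Contribution at this volume is 114,640 × €87.20 = €9,996,608.00.
EBIT = €9,996,608.00 − €3,451,600 = €6,545,008.00.
So DOL = total CM / EBIT = €9,996,608.00 / €6,545,008.00 = 1.5274.
Operating income changes by 1.5274 × -25.5% = -38.9%.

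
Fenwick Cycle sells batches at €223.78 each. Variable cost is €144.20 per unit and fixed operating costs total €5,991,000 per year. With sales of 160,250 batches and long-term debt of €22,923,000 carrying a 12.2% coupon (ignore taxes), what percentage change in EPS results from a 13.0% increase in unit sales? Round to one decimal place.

+41.8%

Contribution at this volume is 160,250 × €79.58 = €12,752,695.00.
Operating income = contribution − fixed costs = €12,752,695.00 − €5,991,000 = €6,761,695.00.
After interest of €2,796,606.00, pre-tax earnings = €3,965,089.00.
DCL = total CM / (EBIT − I) = €12,752,695.00 / €3,965,089.00 = 3.2162.
%ΔEPS = DCL × %ΔSales = 3.2162 × +13.0% = +41.8%.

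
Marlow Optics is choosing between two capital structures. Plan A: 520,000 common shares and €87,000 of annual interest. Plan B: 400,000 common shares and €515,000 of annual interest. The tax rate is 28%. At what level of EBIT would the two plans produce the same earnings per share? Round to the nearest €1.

At indifference, (EBIT − 87,000)(1 − t)/520,000 = (EBIT − 515,000)(1 − t)/400,000.
Cancelling (1 − t) and cross-multiplying: 400,000·(EBIT − 87,000) = 520,000·(EBIT − 515,000).
EBIT × (520,000 − 400,000) = 515,000 × 520,000 − 87,000 × 400,000 = 233,000,000,000, so EBIT = 233,000,000,000 ÷ 120,000 = 1,941,666.67.

€1,941,667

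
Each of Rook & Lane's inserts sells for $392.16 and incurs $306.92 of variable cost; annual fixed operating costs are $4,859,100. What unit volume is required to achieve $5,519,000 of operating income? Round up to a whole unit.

Unit CM = price − variable cost = $392.16 − $306.92 = $85.24.
Required volume = (fixed costs + target profit) ÷ CM = ($4,859,100 + $5,519,000) ÷ $85.24 = 121,751.53, so 121,752 inserts.

121,752 inserts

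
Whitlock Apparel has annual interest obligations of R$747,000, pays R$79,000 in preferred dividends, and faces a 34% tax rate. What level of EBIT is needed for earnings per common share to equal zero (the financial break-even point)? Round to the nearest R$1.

R$866,697

Grossing the preferred dividend up to pre-tax terms: R$79,000 / (1 − 0.34) = R$119,696.97.
Financial break-even EBIT = interest + D_p ÷ (1 − t) = R$747,000 + R$119,696.97 = R$866,696.97.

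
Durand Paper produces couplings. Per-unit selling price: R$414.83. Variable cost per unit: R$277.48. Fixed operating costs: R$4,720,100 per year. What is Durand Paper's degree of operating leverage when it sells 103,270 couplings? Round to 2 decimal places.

1.50

Contribution at this volume is 103,270 × R$137.35 = R$14,184,134.50.
Operating income = contribution − fixed costs = R$14,184,134.50 − R$4,720,100 = R$9,464,034.50.
So DOL = total CM / EBIT = R$14,184,134.50 / R$9,464,034.50 = 1.4987.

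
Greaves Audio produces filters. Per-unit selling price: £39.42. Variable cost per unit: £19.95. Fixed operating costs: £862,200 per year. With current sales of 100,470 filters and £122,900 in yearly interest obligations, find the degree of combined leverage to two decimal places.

Total contribution margin = 100,470 × £19.47 = £1,956,150.90.
EBIT = £1,956,150.90 − £862,200 = £1,093,950.90. Interest = £122,900.00, so EBIT − I = £971,050.90.
DCL = contribution ÷ (EBIT − I) = £1,956,150.90 ÷ £971,050.90 = 2.0145.

2.01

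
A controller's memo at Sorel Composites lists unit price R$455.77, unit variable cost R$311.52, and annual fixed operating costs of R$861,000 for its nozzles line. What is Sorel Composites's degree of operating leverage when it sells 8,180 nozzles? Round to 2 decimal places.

Total contribution margin = 8,180 × R$144.25 = R$1,179,965.00.
Subtracting fixed costs: EBIT = R$1,179,965.00 − R$861,000 = R$318,965.00.
So DOL = total CM / EBIT = R$1,179,965.00 / R$318,965.00 = 3.6994.

3.70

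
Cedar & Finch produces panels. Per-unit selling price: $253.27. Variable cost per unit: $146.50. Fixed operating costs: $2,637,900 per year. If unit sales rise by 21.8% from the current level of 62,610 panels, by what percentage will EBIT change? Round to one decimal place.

+36.0%

Total contribution margin = 62,610 × $106.77 = $6,684,869.70.
Subtracting fixed costs: EBIT = $6,684,869.70 − $2,637,900 = $4,046,969.70.
So DOL = total CM / EBIT = $6,684,869.70 / $4,046,969.70 = 1.6518.
Operating income changes by 1.6518 × +21.8% = +36.0%.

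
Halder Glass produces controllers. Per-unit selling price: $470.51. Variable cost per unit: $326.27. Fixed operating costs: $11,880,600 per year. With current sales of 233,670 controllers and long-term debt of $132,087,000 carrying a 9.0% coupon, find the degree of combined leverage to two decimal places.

3.39

Contribution at this volume is 233,670 × $144.24 = $33,704,560.80.
EBIT = $33,704,560.80 − $11,880,600 = $21,823,960.80. Interest = $11,887,830.00.
DOL = $33,704,560.80 ÷ $21,823,960.80 = 1.5444; DFL = $21,823,960.80 ÷ $9,936,130.80 = 2.1964.
DCL = DOL × DFL = 1.5444 × 2.1964 = 3.3921.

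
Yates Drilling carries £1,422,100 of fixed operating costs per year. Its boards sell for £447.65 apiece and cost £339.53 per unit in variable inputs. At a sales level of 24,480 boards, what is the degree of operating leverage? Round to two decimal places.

2.16

At 24,480 units, contribution = 24,480 × £108.12 = £2,646,777.60.
Subtracting fixed costs: EBIT = £2,646,777.60 − £1,422,100 = £1,224,677.60.
So DOL = total CM / EBIT = £2,646,777.60 / £1,224,677.60 = 2.1612.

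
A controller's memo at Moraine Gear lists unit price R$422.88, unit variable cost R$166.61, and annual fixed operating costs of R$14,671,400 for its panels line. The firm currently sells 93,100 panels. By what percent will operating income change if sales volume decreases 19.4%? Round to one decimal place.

Total contribution margin = 93,100 × R$256.27 = R$23,858,737.00.
Subtracting fixed costs: EBIT = R$23,858,737.00 − R$14,671,400 = R$9,187,337.00.
So DOL = total CM / EBIT = R$23,858,737.00 / R$9,187,337.00 = 2.5969.
So EBIT moves 2.5969 × (-19.4%) = -50.4%.

-50.4%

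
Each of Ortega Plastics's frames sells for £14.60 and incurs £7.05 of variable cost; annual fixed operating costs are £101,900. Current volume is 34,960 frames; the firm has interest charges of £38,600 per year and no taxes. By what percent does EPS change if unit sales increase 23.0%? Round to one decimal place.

At 34,960 units, contribution = 34,960 × £7.55 = £263,948.00.
Operating income = contribution − fixed costs = £263,948.00 − £101,900 = £162,048.00.
Interest = £38,600.00, so EBIT − I = £123,448.00.
Degree of combined leverage = contribution ÷ (EBIT − I) = £263,948.00 ÷ £123,448.00 = 2.1381.
%ΔEPS = DCL × %ΔSales = 2.1381 × +23.0% = +49.2%.

+49.2%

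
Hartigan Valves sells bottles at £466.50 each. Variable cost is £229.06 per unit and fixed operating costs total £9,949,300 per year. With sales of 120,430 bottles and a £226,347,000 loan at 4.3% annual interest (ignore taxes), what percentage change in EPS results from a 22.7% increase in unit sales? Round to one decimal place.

Total contribution margin = 120,430 × £237.44 = £28,594,899.20.
Operating income = contribution − fixed costs = £28,594,899.20 − £9,949,300 = £18,645,599.20.
After interest of £9,732,921.00, pre-tax earnings = £8,912,678.20.
Degree of combined leverage = contribution ÷ (EBIT − I) = £28,594,899.20 ÷ £8,912,678.20 = 3.2083.
%ΔEPS = DCL × %ΔSales = 3.2083 × +22.7% = +72.8%.

+72.8%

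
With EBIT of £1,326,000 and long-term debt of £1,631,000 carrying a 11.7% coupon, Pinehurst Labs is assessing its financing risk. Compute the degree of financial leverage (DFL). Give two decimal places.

Interest = £190,827.00.
Degree of financial leverage = EBIT / (EBIT − interest) = £1,326,000 / £1,135,173.00 = 1.1681.

1.17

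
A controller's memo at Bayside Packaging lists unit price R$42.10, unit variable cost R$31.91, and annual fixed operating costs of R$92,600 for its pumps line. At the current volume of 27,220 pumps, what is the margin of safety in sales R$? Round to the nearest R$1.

R$763,385

Each unit contributes R$42.10 − R$31.91 = R$10.19. Break-even units = R$92,600 ÷ R$10.19 = 9,087.34; break-even revenue = 9,087.34 × R$42.10 = R$382,577.04.
Actual sales revenue = 27,220 × R$42.10 = R$1,145,962.00.
Margin of safety = R$1,145,962.00 − R$382,577.04 = R$763,385.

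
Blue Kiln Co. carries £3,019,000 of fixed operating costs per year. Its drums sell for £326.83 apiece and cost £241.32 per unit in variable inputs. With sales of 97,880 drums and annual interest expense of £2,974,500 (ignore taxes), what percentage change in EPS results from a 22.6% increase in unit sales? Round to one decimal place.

Contribution at this volume is 97,880 × £85.51 = £8,369,718.80.
EBIT = £8,369,718.80 − £3,019,000 = £5,350,718.80.
Interest = £2,974,500.00, so EBIT − I = £2,376,218.80.
DCL = total CM / (EBIT − I) = £8,369,718.80 / £2,376,218.80 = 3.5223.
%ΔEPS = DCL × %ΔSales = 3.5223 × +22.6% = +79.6%.

+79.6%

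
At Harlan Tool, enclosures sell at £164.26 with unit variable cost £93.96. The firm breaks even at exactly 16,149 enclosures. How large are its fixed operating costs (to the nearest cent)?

Each unit contributes £164.26 − £93.96 = £70.30.
Since BE = FC / CM, FC = 16,149 × £70.30 = £1,135,274.70.

£1,135,274.70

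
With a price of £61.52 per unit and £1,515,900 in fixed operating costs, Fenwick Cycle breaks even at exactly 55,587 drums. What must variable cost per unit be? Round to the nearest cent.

£34.25

Contribution per unit must be FC / Q = £1,515,900 / 55,587 = £27.2708.
Variable cost per unit = £61.52 − £27.2708 = £34.25.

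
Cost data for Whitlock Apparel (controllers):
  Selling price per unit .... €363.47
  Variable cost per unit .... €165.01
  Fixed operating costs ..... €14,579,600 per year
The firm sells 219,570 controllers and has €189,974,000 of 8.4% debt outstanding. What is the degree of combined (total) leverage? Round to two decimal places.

At 219,570 units, contribution = 219,570 × €198.46 = €43,575,862.20.
Subtracting fixed costs: EBIT = €43,575,862.20 − €14,579,600 = €28,996,262.20. Interest = €15,957,816.00.
DOL = €43,575,862.20 ÷ €28,996,262.20 = 1.5028; DFL = €28,996,262.20 ÷ €13,038,446.20 = 2.2239.
Combined leverage = 1.5028 × 2.2239 = 3.3421.

3.34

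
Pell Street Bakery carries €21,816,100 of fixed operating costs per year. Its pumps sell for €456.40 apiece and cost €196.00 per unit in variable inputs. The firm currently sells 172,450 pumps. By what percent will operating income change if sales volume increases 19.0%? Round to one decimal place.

+37.0%

Total contribution margin = 172,450 × €260.40 = €44,905,980.00.
Subtracting fixed costs: EBIT = €44,905,980.00 − €21,816,100 = €23,089,880.00.
Degree of operating leverage = €44,905,980.00 / €23,089,880.00 = 1.9448.
%ΔEBIT = DOL × %ΔSales = 1.9448 × +19.0% = +37.0%.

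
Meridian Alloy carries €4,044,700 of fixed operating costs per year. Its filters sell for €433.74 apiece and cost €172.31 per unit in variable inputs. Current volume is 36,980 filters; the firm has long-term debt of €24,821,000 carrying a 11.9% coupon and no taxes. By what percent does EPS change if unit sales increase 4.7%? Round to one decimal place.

+17.0%

At 36,980 units, contribution = 36,980 × €261.43 = €9,667,681.40.
Operating income = contribution − fixed costs = €9,667,681.40 − €4,044,700 = €5,622,981.40.
Interest = €2,953,699.00, so EBIT − I = €2,669,282.40.
DCL = total CM / (EBIT − I) = €9,667,681.40 / €2,669,282.40 = 3.6218.
EPS therefore changes by 3.6218 × (+4.7%) = +17.0%.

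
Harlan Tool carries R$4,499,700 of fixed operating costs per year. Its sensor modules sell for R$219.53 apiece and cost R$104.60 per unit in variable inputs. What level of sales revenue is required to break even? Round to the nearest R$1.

R$8,594,963

Contribution margin per unit = R$219.53 − R$104.60 = R$114.93, a CM ratio of R$114.93 ÷ R$219.53 = 0.5235.
Break-even sales = FC ÷ CM ratio = R$4,499,700 × R$219.53 / R$114.93 = R$8,594,963.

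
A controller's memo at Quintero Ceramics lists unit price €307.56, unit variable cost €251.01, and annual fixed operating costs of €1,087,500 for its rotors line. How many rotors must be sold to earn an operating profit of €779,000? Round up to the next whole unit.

33,007 rotors

Unit CM = price − variable cost = €307.56 − €251.01 = €56.55.
Required volume = (fixed costs + target profit) ÷ CM = (€1,087,500 + €779,000) ÷ €56.55 = 33,006.19, so 33,007 rotors.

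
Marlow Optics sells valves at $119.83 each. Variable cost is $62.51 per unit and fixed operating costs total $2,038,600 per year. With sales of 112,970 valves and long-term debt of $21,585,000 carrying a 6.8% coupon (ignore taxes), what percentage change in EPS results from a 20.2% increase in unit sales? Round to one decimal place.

Total contribution margin = 112,970 × $57.32 = $6,475,440.40.
Operating income = contribution − fixed costs = $6,475,440.40 − $2,038,600 = $4,436,840.40.
Interest = $1,467,780.00, so EBIT − I = $2,969,060.40.
Degree of combined leverage = contribution ÷ (EBIT − I) = $6,475,440.40 ÷ $2,969,060.40 = 2.1810.
%ΔEPS = DCL × %ΔSales = 2.1810 × +20.2% = +44.1%.

+44.1%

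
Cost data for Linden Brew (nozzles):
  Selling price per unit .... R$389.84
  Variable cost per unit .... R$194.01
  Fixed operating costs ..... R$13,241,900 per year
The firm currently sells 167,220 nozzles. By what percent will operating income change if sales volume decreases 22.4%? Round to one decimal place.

At 167,220 units, contribution = 167,220 × R$195.83 = R$32,746,692.60.
Operating income = contribution − fixed costs = R$32,746,692.60 − R$13,241,900 = R$19,504,792.60.
Degree of operating leverage = R$32,746,692.60 / R$19,504,792.60 = 1.6789.
So EBIT moves 1.6789 × (-22.4%) = -37.6%.

-37.6%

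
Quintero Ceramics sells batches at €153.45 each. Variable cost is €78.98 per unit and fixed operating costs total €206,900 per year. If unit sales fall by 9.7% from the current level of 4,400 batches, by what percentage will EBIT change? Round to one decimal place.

-26.3%

At 4,400 units, contribution = 4,400 × €74.47 = €327,668.00.
EBIT = €327,668.00 − €206,900 = €120,768.00.
Degree of operating leverage = €327,668.00 / €120,768.00 = 2.7132.
Operating income changes by 2.7132 × -9.7% = -26.3%.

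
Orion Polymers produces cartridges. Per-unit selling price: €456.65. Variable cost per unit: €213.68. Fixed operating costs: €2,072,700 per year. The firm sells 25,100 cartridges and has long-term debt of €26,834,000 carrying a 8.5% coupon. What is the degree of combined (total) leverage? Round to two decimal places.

At 25,100 units, contribution = 25,100 × €242.97 = €6,098,547.00.
Operating income = contribution − fixed costs = €6,098,547.00 − €2,072,700 = €4,025,847.00. Interest = €2,280,890.00.
DOL = €6,098,547.00 ÷ €4,025,847.00 = 1.5148; DFL = €4,025,847.00 ÷ €1,744,957.00 = 2.3071.
Combined leverage = 1.5148 × 2.3071 = 3.4948.

3.49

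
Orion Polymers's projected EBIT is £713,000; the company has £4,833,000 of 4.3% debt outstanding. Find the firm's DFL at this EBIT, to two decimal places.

Interest = £207,819.00.
DFL = EBIT ÷ (EBIT − I) = £713,000 ÷ (£713,000 − £207,819.00) = £713,000 ÷ £505,181.00 = 1.4114.

1.41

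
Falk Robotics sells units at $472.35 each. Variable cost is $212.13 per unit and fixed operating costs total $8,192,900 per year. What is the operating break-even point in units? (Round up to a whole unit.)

Unit CM = price − variable cost = $472.35 − $212.13 = $260.22.
Break-even Q = $8,192,900 / $260.22 = 31,484.51 → 31,485 units.

31,485 units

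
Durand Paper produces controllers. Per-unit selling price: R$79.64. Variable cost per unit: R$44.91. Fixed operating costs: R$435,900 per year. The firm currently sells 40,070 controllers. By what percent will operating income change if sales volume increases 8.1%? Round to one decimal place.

+11.8%

Contribution at this volume is 40,070 × R$34.73 = R$1,391,631.10.
Subtracting fixed costs: EBIT = R$1,391,631.10 − R$435,900 = R$955,731.10.
Degree of operating leverage = R$1,391,631.10 / R$955,731.10 = 1.4561.
Operating income changes by 1.4561 × +8.1% = +11.8%.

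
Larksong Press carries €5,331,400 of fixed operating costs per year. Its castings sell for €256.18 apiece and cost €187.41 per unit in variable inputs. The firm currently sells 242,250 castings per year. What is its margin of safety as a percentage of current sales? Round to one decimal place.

68.0%

Contribution margin per unit = €256.18 − €187.41 = €68.77. Break-even units = €5,331,400 ÷ €68.77 = 77,525.08; break-even revenue = 77,525.08 × €256.18 = €19,860,375.92.
Current sales = 242,250 × €256.18 = €62,059,605.00.
Margin of safety = (€62,059,605.00 − €19,860,375.92) ÷ €62,059,605.00 = 68.0%.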